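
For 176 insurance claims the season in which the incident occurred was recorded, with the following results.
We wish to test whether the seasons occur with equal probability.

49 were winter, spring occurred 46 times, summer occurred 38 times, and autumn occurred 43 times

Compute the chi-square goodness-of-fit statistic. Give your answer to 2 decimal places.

1.50

Under H₀ each category has probability 1/4, so each expected count is 176/4 = 44.
cat         O        E   (O−E)²/E
winter     49       44      0.568
spring     46       44      0.091
summer     38       44      0.818
autumn     43       44      0.023
Sum = 1.50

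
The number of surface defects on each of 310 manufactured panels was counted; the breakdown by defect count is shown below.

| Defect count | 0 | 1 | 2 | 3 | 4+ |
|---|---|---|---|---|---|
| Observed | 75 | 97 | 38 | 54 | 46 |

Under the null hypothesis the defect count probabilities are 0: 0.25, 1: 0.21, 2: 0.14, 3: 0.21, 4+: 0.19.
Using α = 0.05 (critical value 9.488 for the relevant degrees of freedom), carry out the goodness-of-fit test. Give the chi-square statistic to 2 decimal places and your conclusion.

Expected counts E_i = n·p_i: 310×0.25 = 77.5, 310×0.21 = 65.1, 310×0.14 = 43.4, 310×0.21 = 65.1, 310×0.19 = 58.9.
0: (75 − 77.5)²/77.5 = 6.25/77.5 = 0.081
1: (97 − 65.1)²/65.1 = 1017.61/65.1 = 15.631
2: (38 − 43.4)²/43.4 = 29.16/43.4 = 0.672
3: (54 − 65.1)²/65.1 = 123.21/65.1 = 1.893
4+: (46 − 58.9)²/58.9 = 166.41/58.9 = 2.825
Sum = 21.10
df = 4. Since 21.10 > 9.488, we reject H₀.

21.10; reject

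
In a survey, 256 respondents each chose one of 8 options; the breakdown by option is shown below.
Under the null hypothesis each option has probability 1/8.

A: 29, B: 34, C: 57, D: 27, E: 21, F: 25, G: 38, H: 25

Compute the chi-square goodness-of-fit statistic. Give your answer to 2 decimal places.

28.69

Expected count for each of the 8 categories: 256/8 = 32.
cat         O        E   (O−E)²/E
A          29       32      0.281
B          34       32      0.125
C          57       32     19.531
D          27       32      0.781
E          21       32      3.781
F          25       32      1.531
G          38       32      1.125
H          25       32      1.531
Sum = 28.69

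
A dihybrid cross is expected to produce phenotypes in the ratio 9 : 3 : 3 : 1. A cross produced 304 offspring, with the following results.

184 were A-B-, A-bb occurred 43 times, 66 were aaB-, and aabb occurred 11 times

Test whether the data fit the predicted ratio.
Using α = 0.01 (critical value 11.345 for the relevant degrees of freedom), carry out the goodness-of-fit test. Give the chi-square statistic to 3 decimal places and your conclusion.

Ratio total = 16. Expected counts: 304×9/16 = 171, 304×3/16 = 57, 304×3/16 = 57, 304×1/16 = 19.
A-B-: (184 − 171)²/171 = 169/171 = 0.9883
A-bb: (43 − 57)²/57 = 196/57 = 3.4386
aaB-: (66 − 57)²/57 = 81/57 = 1.4211
aabb: (11 − 19)²/19 = 64/19 = 3.3684
Sum = 9.216
df = 3. Since 9.216 < 11.345, we do not reject H₀.

9.216; do not reject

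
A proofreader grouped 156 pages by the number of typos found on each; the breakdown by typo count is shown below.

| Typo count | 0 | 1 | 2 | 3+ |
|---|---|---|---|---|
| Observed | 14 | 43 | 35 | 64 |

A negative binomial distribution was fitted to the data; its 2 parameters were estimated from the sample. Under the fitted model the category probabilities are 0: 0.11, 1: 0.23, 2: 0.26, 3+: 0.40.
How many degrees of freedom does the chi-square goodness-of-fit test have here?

There are k = 4 categories and 2 parameters estimated from the data, so df = 4 − 1 − 2 = 1.

1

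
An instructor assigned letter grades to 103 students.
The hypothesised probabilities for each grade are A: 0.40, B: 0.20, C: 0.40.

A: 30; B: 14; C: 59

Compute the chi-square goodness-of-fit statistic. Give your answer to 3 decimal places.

Expected counts E_i = n·p_i: 103×0.40 = 41.2, 103×0.20 = 20.6, 103×0.40 = 41.2.
cat         O        E   (O−E)²/E
A          30     41.2     3.0447
B          14     20.6     2.1146
C          59     41.2     7.6903
Sum = 12.850

12.850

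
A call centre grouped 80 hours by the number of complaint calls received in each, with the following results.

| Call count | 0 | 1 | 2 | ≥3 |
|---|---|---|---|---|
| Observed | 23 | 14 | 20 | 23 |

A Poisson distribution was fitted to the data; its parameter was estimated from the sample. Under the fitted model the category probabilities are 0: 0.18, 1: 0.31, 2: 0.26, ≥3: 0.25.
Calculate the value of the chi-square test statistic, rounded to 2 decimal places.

Expected counts E_i = n·p_i: 80×0.18 = 14.4, 80×0.31 = 24.8, 80×0.26 = 20.8, 80×0.25 = 20.
cat         O        E   (O−E)²/E
0          23     14.4      5.136
1          14     24.8      4.703
2          20     20.8      0.031
≥3         23       20      0.450
Sum = 10.32

10.32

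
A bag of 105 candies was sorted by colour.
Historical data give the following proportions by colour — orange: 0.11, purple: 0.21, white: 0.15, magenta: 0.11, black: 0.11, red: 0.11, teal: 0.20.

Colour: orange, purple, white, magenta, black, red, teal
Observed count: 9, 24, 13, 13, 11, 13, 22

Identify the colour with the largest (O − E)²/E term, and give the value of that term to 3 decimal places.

Expected counts E_i = n·p_i: 105×0.11 = 11.55, 105×0.21 = 22.05, 105×0.15 = 15.75, 105×0.11 = 11.55, 105×0.11 = 11.55, 105×0.11 = 11.55, 105×0.20 = 21.
χ² = (9−11.55)²/11.55 + (24−22.05)²/22.05 + (13−15.75)²/15.75 + (13−11.55)²/11.55 + (11−11.55)²/11.55 + (13−11.55)²/11.55 + (22−21)²/21
   = 0.5630 + 0.1724 + 0.4802 + 0.1820 + 0.0262 + 0.1820 + 0.0476
The largest term is for orange: 0.563.

orange, 0.563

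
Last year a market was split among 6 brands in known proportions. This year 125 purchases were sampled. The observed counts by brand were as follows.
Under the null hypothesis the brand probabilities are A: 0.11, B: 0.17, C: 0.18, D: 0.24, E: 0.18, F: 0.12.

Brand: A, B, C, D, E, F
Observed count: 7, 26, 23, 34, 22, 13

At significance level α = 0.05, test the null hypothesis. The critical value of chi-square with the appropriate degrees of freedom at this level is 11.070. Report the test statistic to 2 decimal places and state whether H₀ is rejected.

5.20; do not reject

Expected counts E_i = n·p_i: 125×0.11 = 13.75, 125×0.17 = 21.25, 125×0.18 = 22.5, 125×0.24 = 30, 125×0.18 = 22.5, 125×0.12 = 15.
χ² = (7−13.75)²/13.75 + (26−21.25)²/21.25 + (23−22.5)²/22.5 + (34−30)²/30 + (22−22.5)²/22.5 + (13−15)²/15
   = 3.314 + 1.062 + 0.011 + 0.533 + 0.011 + 0.267
Sum = 5.20
df = 5. Since 5.20 < 11.070, we do not reject H₀.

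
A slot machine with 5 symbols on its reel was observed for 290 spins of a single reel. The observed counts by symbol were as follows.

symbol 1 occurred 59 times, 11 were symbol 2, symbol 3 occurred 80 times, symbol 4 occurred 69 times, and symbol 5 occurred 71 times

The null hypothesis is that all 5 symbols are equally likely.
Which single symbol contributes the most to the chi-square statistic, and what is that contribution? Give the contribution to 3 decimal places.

symbol 2, 38.086

Under H₀ each category has probability 1/5, so each expected count is 290/5 = 58.
χ² = (59−58)²/58 + (11−58)²/58 + (80−58)²/58 + (69−58)²/58 + (71−58)²/58
   = 0.0172 + 38.0862 + 8.3448 + 2.0862 + 2.9138
The largest term is for symbol 2: 38.086.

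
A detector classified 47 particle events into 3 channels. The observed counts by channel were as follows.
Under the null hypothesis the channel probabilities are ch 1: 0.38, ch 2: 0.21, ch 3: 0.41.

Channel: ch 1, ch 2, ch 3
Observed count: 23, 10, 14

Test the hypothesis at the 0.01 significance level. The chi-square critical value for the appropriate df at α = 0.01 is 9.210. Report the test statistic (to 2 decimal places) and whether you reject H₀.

Expected counts E_i = n·p_i: 47×0.38 = 17.86, 47×0.21 = 9.87, 47×0.41 = 19.27.
cat         O        E   (O−E)²/E
ch 1       23    17.86      1.479
ch 2       10     9.87      0.002
ch 3       14    19.27      1.441
Sum = 2.92
df = 2. Since 2.92 < 9.210, we do not reject H₀.

2.92; do not reject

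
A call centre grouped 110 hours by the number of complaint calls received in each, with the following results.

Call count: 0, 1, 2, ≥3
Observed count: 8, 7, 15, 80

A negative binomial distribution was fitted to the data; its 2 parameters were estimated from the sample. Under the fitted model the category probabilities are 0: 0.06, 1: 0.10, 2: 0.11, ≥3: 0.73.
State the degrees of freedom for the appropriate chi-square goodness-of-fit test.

There are k = 4 categories and 2 parameters estimated from the data, so df = 4 − 1 − 2 = 1.

1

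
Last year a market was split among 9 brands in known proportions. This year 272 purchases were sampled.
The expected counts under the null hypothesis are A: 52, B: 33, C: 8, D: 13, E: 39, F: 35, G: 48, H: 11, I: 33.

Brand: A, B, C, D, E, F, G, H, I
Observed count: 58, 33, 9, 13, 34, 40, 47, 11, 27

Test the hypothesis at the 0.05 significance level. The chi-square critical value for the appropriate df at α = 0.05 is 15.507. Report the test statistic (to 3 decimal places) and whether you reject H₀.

3.284; do not reject

cat         O        E   (O−E)²/E
A          58       52     0.6923
B          33       33     0.0000
C           9        8     0.1250
D          13       13     0.0000
E          34       39     0.6410
F          40       35     0.7143
G          47       48     0.0208
H          11       11     0.0000
I          27       33     1.0909
Sum = 3.284
df = 8. Since 3.284 < 15.507, we do not reject H₀.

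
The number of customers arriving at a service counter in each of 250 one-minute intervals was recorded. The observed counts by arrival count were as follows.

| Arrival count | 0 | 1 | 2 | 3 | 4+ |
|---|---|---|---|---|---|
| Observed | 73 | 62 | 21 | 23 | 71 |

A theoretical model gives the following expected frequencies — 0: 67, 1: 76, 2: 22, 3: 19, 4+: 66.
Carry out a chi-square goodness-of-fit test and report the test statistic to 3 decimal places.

0: (73 − 67)²/67 = 36/67 = 0.5373
1: (62 − 76)²/76 = 196/76 = 2.5789
2: (21 − 22)²/22 = 1/22 = 0.0455
3: (23 − 19)²/19 = 16/19 = 0.8421
4+: (71 − 66)²/66 = 25/66 = 0.3788
Sum = 4.383

4.383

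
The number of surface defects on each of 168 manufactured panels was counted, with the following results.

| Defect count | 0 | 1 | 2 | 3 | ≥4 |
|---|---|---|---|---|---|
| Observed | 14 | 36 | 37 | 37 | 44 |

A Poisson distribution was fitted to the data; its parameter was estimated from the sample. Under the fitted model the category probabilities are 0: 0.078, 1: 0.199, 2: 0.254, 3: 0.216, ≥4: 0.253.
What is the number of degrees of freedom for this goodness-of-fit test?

3

There are k = 5 categories and 1 parameter estimated from the data, so df = 5 − 1 − 1 = 3.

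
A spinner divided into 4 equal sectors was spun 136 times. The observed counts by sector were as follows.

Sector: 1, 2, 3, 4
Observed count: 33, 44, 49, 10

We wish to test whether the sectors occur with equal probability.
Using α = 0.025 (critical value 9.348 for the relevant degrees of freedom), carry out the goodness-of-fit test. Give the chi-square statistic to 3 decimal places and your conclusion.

26.529; reject

Under H₀ each category has probability 1/4, so each expected count is 136/4 = 34.
cat         O        E   (O−E)²/E
1          33       34     0.0294
2          44       34     2.9412
3          49       34     6.6176
4          10       34    16.9412
Sum = 26.529
df = 3. Since 26.529 > 9.348, we reject H₀.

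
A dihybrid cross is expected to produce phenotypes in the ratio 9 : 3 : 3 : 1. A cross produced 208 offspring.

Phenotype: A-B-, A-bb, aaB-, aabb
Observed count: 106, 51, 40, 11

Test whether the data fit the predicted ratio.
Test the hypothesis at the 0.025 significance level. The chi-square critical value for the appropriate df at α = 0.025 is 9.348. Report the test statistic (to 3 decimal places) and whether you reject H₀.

5.060; do not reject

Ratio total = 16. Expected counts: 208×9/16 = 117, 208×3/16 = 39, 208×3/16 = 39, 208×1/16 = 13.
A-B-: (106 − 117)²/117 = 121/117 = 1.0342
A-bb: (51 − 39)²/39 = 144/39 = 3.6923
aaB-: (40 − 39)²/39 = 1/39 = 0.0256
aabb: (11 − 13)²/13 = 4/13 = 0.3077
Sum = 5.060
df = 3. Since 5.060 < 9.348, we do not reject H₀.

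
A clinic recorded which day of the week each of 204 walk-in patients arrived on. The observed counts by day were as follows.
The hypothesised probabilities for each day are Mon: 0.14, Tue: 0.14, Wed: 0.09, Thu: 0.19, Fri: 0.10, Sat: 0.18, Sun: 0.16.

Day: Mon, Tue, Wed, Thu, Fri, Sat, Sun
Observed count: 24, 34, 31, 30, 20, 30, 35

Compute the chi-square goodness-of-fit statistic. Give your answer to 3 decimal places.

Expected counts E_i = n·p_i: 204×0.14 = 28.56, 204×0.14 = 28.56, 204×0.09 = 18.36, 204×0.19 = 38.76, 204×0.10 = 20.4, 204×0.18 = 36.72, 204×0.16 = 32.64.
Mon: (24 − 28.56)²/28.56 = 20.7936/28.56 = 0.7281
Tue: (34 − 28.56)²/28.56 = 29.5936/28.56 = 1.0362
Wed: (31 − 18.36)²/18.36 = 159.7696/18.36 = 8.7020
Thu: (30 − 38.76)²/38.76 = 76.7376/38.76 = 1.9798
Fri: (20 − 20.4)²/20.4 = 0.16/20.4 = 0.0078
Sat: (30 − 36.72)²/36.72 = 45.1584/36.72 = 1.2298
Sun: (35 − 32.64)²/32.64 = 5.5696/32.64 = 0.1706
Sum = 13.854

13.854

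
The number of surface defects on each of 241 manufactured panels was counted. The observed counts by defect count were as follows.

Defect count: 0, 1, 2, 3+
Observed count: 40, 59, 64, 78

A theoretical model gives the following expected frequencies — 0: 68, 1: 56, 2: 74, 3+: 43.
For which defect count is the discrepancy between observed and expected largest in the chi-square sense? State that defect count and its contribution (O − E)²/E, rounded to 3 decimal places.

3+, 28.488

0: (40 − 68)²/68 = 784/68 = 11.5294
1: (59 − 56)²/56 = 9/56 = 0.1607
2: (64 − 74)²/74 = 100/74 = 1.3514
3+: (78 − 43)²/43 = 1225/43 = 28.4884
The largest term is for 3+: 28.488.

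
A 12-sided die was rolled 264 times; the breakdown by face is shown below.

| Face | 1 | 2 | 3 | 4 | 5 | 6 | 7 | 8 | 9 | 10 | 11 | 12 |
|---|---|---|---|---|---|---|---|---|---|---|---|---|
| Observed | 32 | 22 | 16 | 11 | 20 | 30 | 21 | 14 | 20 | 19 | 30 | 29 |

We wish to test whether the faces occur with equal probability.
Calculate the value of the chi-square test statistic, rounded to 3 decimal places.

Under H₀ each category has probability 1/12, so each expected count is 264/12 = 22.
cat         O        E   (O−E)²/E
1          32       22     4.5455
2          22       22     0.0000
3          16       22     1.6364
4          11       22     5.5000
5          20       22     0.1818
6          30       22     2.9091
7          21       22     0.0455
8          14       22     2.9091
9          20       22     0.1818
10         19       22     0.4091
11         30       22     2.9091
12         29       22     2.2273
Sum = 23.455

23.455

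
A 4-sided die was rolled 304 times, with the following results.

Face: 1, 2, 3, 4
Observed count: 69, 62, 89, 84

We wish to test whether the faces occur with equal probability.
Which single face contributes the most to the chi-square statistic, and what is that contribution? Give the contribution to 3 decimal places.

2, 2.579

Expected count for each of the 4 categories: 304/4 = 76.
1: (69 − 76)²/76 = 49/76 = 0.6447
2: (62 − 76)²/76 = 196/76 = 2.5789
3: (89 − 76)²/76 = 169/76 = 2.2237
4: (84 − 76)²/76 = 64/76 = 0.8421
The largest term is for 2: 2.579.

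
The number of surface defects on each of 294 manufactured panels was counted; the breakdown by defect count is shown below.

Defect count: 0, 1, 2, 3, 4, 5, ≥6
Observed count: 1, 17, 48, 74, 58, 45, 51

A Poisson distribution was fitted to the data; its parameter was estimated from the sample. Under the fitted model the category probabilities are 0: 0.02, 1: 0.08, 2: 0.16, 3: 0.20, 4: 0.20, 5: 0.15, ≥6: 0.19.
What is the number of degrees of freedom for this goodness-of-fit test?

5

There are k = 7 categories and 1 parameter estimated from the data, so df = 7 − 1 − 1 = 5.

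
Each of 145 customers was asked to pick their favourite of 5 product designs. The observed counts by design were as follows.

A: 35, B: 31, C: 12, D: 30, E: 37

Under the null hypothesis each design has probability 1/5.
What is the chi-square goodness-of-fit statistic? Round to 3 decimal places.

Under H₀ each category has probability 1/5, so each expected count is 145/5 = 29.
χ² = (35−29)²/29 + (31−29)²/29 + (12−29)²/29 + (30−29)²/29 + (37−29)²/29
   = 1.2414 + 0.1379 + 9.9655 + 0.0345 + 2.2069
Sum = 13.586

13.586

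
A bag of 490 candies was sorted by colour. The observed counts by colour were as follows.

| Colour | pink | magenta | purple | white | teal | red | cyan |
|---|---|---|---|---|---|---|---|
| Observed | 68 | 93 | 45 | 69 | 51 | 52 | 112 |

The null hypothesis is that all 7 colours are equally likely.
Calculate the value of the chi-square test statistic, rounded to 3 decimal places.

51.543

Under H₀ each category has probability 1/7, so each expected count is 490/7 = 70.
cat          O        E   (O−E)²/E
pink        68       70     0.0571
magenta     93       70     7.5571
purple      45       70     8.9286
white       69       70     0.0143
teal        51       70     5.1571
red         52       70     4.6286
cyan       112       70    25.2000
Sum = 51.543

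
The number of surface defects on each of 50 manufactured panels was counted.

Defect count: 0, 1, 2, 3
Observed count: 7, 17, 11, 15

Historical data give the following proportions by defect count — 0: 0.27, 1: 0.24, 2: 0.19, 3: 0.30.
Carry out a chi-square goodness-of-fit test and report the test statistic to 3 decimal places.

5.450

Expected counts E_i = n·p_i: 50×0.27 = 13.5, 50×0.24 = 12, 50×0.19 = 9.5, 50×0.30 = 15.
χ² = (7−13.5)²/13.5 + (17−12)²/12 + (11−9.5)²/9.5 + (15−15)²/15
   = 3.1296 + 2.0833 + 0.2368 + 0.0000
Sum = 5.450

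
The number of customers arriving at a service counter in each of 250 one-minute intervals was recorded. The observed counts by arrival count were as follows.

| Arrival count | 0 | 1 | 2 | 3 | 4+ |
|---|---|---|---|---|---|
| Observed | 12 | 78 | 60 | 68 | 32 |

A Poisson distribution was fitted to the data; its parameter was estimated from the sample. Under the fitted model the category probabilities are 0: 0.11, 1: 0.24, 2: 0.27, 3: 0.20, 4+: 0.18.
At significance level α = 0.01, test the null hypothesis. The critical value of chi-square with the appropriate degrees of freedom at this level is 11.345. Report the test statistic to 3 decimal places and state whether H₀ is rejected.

Expected counts E_i = n·p_i: 250×0.11 = 27.5, 250×0.24 = 60, 250×0.27 = 67.5, 250×0.20 = 50, 250×0.18 = 45.
cat         O        E   (O−E)²/E
0          12     27.5     8.7364
1          78       60     5.4000
2          60     67.5     0.8333
3          68       50     6.4800
4+         32       45     3.7556
Sum = 25.205
df = 3. Since 25.205 > 11.345, we reject H₀.

25.205; reject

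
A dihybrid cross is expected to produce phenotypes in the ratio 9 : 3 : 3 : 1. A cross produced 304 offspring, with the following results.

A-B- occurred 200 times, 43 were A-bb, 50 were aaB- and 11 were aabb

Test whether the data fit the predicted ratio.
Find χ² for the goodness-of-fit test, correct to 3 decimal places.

12.585

Ratio total = 16. Expected counts: 304×9/16 = 171, 304×3/16 = 57, 304×3/16 = 57, 304×1/16 = 19.
A-B-: (200 − 171)²/171 = 841/171 = 4.9181
A-bb: (43 − 57)²/57 = 196/57 = 3.4386
aaB-: (50 − 57)²/57 = 49/57 = 0.8596
aabb: (11 − 19)²/19 = 64/19 = 3.3684
Sum = 12.585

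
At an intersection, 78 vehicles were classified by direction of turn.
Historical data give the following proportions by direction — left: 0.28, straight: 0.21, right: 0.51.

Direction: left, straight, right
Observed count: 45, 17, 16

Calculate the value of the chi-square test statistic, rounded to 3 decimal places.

Expected counts E_i = n·p_i: 78×0.28 = 21.84, 78×0.21 = 16.38, 78×0.51 = 39.78.
cat           O        E   (O−E)²/E
left         45    21.84    24.5598
straight     17    16.38     0.0235
right        16    39.78    14.2154
Sum = 38.799

38.799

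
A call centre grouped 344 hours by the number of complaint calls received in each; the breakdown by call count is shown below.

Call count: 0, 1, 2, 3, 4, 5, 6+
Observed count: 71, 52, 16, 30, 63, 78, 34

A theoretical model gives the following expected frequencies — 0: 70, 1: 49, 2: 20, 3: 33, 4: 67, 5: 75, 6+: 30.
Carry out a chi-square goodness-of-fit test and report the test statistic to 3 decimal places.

2.163

0: (71 − 70)²/70 = 1/70 = 0.0143
1: (52 − 49)²/49 = 9/49 = 0.1837
2: (16 − 20)²/20 = 16/20 = 0.8000
3: (30 − 33)²/33 = 9/33 = 0.2727
4: (63 − 67)²/67 = 16/67 = 0.2388
5: (78 − 75)²/75 = 9/75 = 0.1200
6+: (34 − 30)²/30 = 16/30 = 0.5333
Sum = 2.163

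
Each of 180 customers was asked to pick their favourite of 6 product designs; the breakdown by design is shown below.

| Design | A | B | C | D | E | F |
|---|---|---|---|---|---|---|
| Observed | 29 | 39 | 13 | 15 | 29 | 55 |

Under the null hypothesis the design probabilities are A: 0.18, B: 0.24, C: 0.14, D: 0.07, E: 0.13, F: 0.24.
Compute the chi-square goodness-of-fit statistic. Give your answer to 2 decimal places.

Expected counts E_i = n·p_i: 180×0.18 = 32.4, 180×0.24 = 43.2, 180×0.14 = 25.2, 180×0.07 = 12.6, 180×0.13 = 23.4, 180×0.24 = 43.2.
cat         O        E   (O−E)²/E
A          29     32.4      0.357
B          39     43.2      0.408
C          13     25.2      5.906
D          15     12.6      0.457
E          29     23.4      1.340
F          55     43.2      3.223
Sum = 11.69

11.69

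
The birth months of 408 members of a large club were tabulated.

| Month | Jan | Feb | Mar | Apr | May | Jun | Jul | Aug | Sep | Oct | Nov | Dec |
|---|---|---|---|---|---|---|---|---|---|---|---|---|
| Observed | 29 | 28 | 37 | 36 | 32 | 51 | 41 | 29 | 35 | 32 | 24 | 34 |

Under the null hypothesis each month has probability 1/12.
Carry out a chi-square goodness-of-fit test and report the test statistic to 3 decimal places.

Expected count for each of the 12 categories: 408/12 = 34.
cat         O        E   (O−E)²/E
Jan        29       34     0.7353
Feb        28       34     1.0588
Mar        37       34     0.2647
Apr        36       34     0.1176
May        32       34     0.1176
Jun        51       34     8.5000
Jul        41       34     1.4412
Aug        29       34     0.7353
Sep        35       34     0.0294
Oct        32       34     0.1176
Nov        24       34     2.9412
Dec        34       34     0.0000
Sum = 16.059

16.059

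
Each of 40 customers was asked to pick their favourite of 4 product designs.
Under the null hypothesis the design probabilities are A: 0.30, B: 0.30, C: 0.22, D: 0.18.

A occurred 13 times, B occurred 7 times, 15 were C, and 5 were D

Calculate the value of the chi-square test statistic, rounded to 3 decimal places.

Expected counts E_i = n·p_i: 40×0.30 = 12, 40×0.30 = 12, 40×0.22 = 8.8, 40×0.18 = 7.2.
cat         O        E   (O−E)²/E
A          13       12     0.0833
B           7       12     2.0833
C          15      8.8     4.3682
D           5      7.2     0.6722
Sum = 7.207

7.207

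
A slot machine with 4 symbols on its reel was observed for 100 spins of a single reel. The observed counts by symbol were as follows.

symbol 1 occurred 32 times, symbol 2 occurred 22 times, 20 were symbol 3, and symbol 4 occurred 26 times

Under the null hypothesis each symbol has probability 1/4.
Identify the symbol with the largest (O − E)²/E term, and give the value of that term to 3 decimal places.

symbol 1, 1.960

Under H₀ each category has probability 1/4, so each expected count is 100/4 = 25.
cat           O        E   (O−E)²/E
symbol 1     32       25     1.9600
symbol 2     22       25     0.3600
symbol 3     20       25     1.0000
symbol 4     26       25     0.0400
The largest term is for symbol 1: 1.960.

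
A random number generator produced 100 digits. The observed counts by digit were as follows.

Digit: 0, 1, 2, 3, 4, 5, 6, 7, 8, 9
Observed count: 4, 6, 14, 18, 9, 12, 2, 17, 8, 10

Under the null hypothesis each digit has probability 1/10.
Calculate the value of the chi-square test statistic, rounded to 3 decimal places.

25.400

Under H₀ each category has probability 1/10, so each expected count is 100/10 = 10.
cat         O        E   (O−E)²/E
0           4       10     3.6000
1           6       10     1.6000
2          14       10     1.6000
3          18       10     6.4000
4           9       10     0.1000
5          12       10     0.4000
6           2       10     6.4000
7          17       10     4.9000
8           8       10     0.4000
9          10       10     0.0000
Sum = 25.400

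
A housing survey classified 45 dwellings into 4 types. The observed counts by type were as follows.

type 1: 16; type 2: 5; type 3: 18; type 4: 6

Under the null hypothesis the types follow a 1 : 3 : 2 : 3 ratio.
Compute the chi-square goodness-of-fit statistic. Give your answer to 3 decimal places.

42.667

Ratio total = 9. Expected counts: 45×1/9 = 5, 45×3/9 = 15, 45×2/9 = 10, 45×3/9 = 15.
χ² = (16−5)²/5 + (5−15)²/15 + (18−10)²/10 + (6−15)²/15
   = 24.2000 + 6.6667 + 6.4000 + 5.4000
Sum = 42.667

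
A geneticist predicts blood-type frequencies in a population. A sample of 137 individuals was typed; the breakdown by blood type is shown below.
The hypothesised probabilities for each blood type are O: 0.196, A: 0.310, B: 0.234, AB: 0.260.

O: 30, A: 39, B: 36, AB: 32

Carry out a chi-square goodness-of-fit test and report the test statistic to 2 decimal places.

1.51

Expected counts E_i = n·p_i: 137×0.196 = 26.852, 137×0.310 = 42.47, 137×0.234 = 32.058, 137×0.260 = 35.62.
O: (30 − 26.852)²/26.852 = 9.909904/26.852 = 0.369
A: (39 − 42.47)²/42.47 = 12.0409/42.47 = 0.284
B: (36 − 32.058)²/32.058 = 15.539364/32.058 = 0.485
AB: (32 − 35.62)²/35.62 = 13.1044/35.62 = 0.368
Sum = 1.51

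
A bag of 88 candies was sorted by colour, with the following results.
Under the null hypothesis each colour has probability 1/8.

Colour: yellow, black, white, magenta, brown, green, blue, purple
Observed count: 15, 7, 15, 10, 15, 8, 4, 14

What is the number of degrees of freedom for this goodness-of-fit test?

7

There are k = 8 categories and no parameters were estimated from the data, so df = 8 − 1 = 7.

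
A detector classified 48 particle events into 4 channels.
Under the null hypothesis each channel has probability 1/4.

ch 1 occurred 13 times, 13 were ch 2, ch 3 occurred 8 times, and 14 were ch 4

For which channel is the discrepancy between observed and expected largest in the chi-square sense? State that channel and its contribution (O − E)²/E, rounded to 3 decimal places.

Under H₀ each category has probability 1/4, so each expected count is 48/4 = 12.
ch 1: (13 − 12)²/12 = 1/12 = 0.0833
ch 2: (13 − 12)²/12 = 1/12 = 0.0833
ch 3: (8 − 12)²/12 = 16/12 = 1.3333
ch 4: (14 − 12)²/12 = 4/12 = 0.3333
The largest term is for ch 3: 1.333.

ch 3, 1.333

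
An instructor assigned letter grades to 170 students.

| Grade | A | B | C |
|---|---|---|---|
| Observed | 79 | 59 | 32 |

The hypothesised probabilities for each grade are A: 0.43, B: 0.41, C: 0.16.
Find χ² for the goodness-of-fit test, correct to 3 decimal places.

2.966

Expected counts E_i = n·p_i: 170×0.43 = 73.1, 170×0.41 = 69.7, 170×0.16 = 27.2.
cat         O        E   (O−E)²/E
A          79     73.1     0.4762
B          59     69.7     1.6426
C          32     27.2     0.8471
Sum = 2.966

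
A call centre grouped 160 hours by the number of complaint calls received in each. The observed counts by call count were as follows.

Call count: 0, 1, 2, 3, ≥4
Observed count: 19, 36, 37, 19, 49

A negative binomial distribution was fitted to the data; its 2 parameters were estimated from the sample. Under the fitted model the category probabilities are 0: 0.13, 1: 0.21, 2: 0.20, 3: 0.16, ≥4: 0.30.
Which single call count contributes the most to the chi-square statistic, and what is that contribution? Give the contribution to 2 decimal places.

3, 1.70

Expected counts E_i = n·p_i: 160×0.13 = 20.8, 160×0.21 = 33.6, 160×0.20 = 32, 160×0.16 = 25.6, 160×0.30 = 48.
cat         O        E   (O−E)²/E
0          19     20.8      0.156
1          36     33.6      0.171
2          37       32      0.781
3          19     25.6      1.702
≥4         49       48      0.021
The largest term is for 3: 1.70.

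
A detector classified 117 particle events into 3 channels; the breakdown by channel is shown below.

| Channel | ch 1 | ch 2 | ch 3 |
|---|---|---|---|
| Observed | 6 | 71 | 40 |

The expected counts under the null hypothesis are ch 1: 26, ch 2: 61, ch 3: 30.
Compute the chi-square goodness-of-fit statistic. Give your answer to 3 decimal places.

χ² = (6−26)²/26 + (71−61)²/61 + (40−30)²/30
   = 15.3846 + 1.6393 + 3.3333
Sum = 20.357

20.357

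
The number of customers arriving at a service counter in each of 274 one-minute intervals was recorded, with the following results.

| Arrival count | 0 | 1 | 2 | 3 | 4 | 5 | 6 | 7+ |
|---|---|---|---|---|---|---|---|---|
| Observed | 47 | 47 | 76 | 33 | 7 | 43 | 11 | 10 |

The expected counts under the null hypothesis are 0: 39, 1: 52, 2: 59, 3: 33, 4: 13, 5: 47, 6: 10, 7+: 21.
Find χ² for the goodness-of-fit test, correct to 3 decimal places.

15.992

0: (47 − 39)²/39 = 64/39 = 1.6410
1: (47 − 52)²/52 = 25/52 = 0.4808
2: (76 − 59)²/59 = 289/59 = 4.8983
3: (33 − 33)²/33 = 0/33 = 0.0000
4: (7 − 13)²/13 = 36/13 = 2.7692
5: (43 − 47)²/47 = 16/47 = 0.3404
6: (11 − 10)²/10 = 1/10 = 0.1000
7+: (10 − 21)²/21 = 121/21 = 5.7619
Sum = 15.992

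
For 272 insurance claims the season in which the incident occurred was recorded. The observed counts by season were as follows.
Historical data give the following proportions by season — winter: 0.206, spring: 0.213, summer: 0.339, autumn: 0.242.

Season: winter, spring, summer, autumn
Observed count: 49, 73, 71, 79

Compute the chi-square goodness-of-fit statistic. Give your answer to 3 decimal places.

Expected counts E_i = n·p_i: 272×0.206 = 56.032, 272×0.213 = 57.936, 272×0.339 = 92.208, 272×0.242 = 65.824.
χ² = (49−56.032)²/56.032 + (73−57.936)²/57.936 + (71−92.208)²/92.208 + (79−65.824)²/65.824
   = 0.8825 + 3.9168 + 4.8779 + 2.6374
Sum = 12.315

12.315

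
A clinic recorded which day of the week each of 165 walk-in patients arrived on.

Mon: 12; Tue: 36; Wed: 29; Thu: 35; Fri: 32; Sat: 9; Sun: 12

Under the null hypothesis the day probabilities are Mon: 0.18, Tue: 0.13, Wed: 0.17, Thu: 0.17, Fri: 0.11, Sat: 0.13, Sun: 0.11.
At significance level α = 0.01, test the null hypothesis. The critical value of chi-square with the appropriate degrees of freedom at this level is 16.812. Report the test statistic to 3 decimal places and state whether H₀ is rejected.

42.051; reject

Expected counts E_i = n·p_i: 165×0.18 = 29.7, 165×0.13 = 21.45, 165×0.17 = 28.05, 165×0.17 = 28.05, 165×0.11 = 18.15, 165×0.13 = 21.45, 165×0.11 = 18.15.
χ² = (12−29.7)²/29.7 + (36−21.45)²/21.45 + (29−28.05)²/28.05 + (35−28.05)²/28.05 + (32−18.15)²/18.15 + (9−21.45)²/21.45 + (12−18.15)²/18.15
   = 10.5485 + 9.8696 + 0.0322 + 1.7220 + 10.5687 + 7.2262 + 2.0839
Sum = 42.051
df = 6. Since 42.051 > 16.812, we reject H₀.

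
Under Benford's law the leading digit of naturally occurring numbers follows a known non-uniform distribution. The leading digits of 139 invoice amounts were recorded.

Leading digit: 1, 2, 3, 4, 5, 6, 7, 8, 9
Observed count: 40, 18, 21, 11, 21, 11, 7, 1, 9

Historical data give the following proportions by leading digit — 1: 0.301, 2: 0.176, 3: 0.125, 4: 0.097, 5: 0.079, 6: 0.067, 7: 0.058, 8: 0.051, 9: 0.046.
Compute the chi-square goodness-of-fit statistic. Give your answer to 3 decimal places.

18.881

Expected counts E_i = n·p_i: 139×0.301 = 41.839, 139×0.176 = 24.464, 139×0.125 = 17.375, 139×0.097 = 13.483, 139×0.079 = 10.981, 139×0.067 = 9.313, 139×0.058 = 8.062, 139×0.051 = 7.089, 139×0.046 = 6.394.
1: (40 − 41.839)²/41.839 = 3.381921/41.839 = 0.0808
2: (18 − 24.464)²/24.464 = 41.783296/24.464 = 1.7080
3: (21 − 17.375)²/17.375 = 13.140625/17.375 = 0.7563
4: (11 − 13.483)²/13.483 = 6.165289/13.483 = 0.4573
5: (21 − 10.981)²/10.981 = 100.380361/10.981 = 9.1413
6: (11 − 9.313)²/9.313 = 2.845969/9.313 = 0.3056
7: (7 − 8.062)²/8.062 = 1.127844/8.062 = 0.1399
8: (1 − 7.089)²/7.089 = 37.075921/7.089 = 5.2301
9: (9 − 6.394)²/6.394 = 6.791236/6.394 = 1.0621
Sum = 18.881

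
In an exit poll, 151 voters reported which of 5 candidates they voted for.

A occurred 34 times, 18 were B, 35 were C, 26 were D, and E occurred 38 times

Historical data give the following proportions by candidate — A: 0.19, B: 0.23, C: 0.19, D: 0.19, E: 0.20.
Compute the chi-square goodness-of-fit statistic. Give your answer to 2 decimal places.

Expected counts E_i = n·p_i: 151×0.19 = 28.69, 151×0.23 = 34.73, 151×0.19 = 28.69, 151×0.19 = 28.69, 151×0.20 = 30.2.
χ² = (34−28.69)²/28.69 + (18−34.73)²/34.73 + (35−28.69)²/28.69 + (26−28.69)²/28.69 + (38−30.2)²/30.2
   = 0.983 + 8.059 + 1.388 + 0.252 + 2.015
Sum = 12.70

12.70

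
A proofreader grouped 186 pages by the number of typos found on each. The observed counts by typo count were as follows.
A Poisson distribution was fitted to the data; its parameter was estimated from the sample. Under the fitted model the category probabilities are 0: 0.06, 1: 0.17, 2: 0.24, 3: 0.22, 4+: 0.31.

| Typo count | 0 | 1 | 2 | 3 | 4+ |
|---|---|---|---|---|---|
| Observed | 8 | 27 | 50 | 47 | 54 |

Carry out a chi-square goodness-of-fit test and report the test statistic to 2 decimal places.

3.35

Expected counts E_i = n·p_i: 186×0.06 = 11.16, 186×0.17 = 31.62, 186×0.24 = 44.64, 186×0.22 = 40.92, 186×0.31 = 57.66.
χ² = (8−11.16)²/11.16 + (27−31.62)²/31.62 + (50−44.64)²/44.64 + (47−40.92)²/40.92 + (54−57.66)²/57.66
   = 0.895 + 0.675 + 0.644 + 0.903 + 0.232
Sum = 3.35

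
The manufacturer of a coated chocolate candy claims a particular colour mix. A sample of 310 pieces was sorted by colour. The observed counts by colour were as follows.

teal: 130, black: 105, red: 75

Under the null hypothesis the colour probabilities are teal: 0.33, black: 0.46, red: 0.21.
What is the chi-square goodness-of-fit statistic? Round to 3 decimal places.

Expected counts E_i = n·p_i: 310×0.33 = 102.3, 310×0.46 = 142.6, 310×0.21 = 65.1.
teal: (130 − 102.3)²/102.3 = 767.29/102.3 = 7.5004
black: (105 − 142.6)²/142.6 = 1413.76/142.6 = 9.9142
red: (75 − 65.1)²/65.1 = 98.01/65.1 = 1.5055
Sum = 18.920

18.920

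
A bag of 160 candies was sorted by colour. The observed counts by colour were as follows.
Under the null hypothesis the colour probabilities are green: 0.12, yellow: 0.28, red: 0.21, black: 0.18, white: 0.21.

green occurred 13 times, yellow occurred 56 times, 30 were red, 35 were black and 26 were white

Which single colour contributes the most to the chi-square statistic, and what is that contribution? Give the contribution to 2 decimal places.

Expected counts E_i = n·p_i: 160×0.12 = 19.2, 160×0.28 = 44.8, 160×0.21 = 33.6, 160×0.18 = 28.8, 160×0.21 = 33.6.
green: (13 − 19.2)²/19.2 = 38.44/19.2 = 2.002
yellow: (56 − 44.8)²/44.8 = 125.44/44.8 = 2.800
red: (30 − 33.6)²/33.6 = 12.96/33.6 = 0.386
black: (35 − 28.8)²/28.8 = 38.44/28.8 = 1.335
white: (26 − 33.6)²/33.6 = 57.76/33.6 = 1.719
The largest term is for yellow: 2.80.

yellow, 2.80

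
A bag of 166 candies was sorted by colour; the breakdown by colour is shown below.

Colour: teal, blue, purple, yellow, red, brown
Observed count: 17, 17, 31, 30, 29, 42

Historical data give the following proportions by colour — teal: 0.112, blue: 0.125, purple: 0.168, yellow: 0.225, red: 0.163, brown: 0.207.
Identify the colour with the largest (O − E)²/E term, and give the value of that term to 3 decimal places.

Expected counts E_i = n·p_i: 166×0.112 = 18.592, 166×0.125 = 20.75, 166×0.168 = 27.888, 166×0.225 = 37.35, 166×0.163 = 27.058, 166×0.207 = 34.362.
teal: (17 − 18.592)²/18.592 = 2.534464/18.592 = 0.1363
blue: (17 − 20.75)²/20.75 = 14.0625/20.75 = 0.6777
purple: (31 − 27.888)²/27.888 = 9.684544/27.888 = 0.3473
yellow: (30 − 37.35)²/37.35 = 54.0225/37.35 = 1.4464
red: (29 − 27.058)²/27.058 = 3.771364/27.058 = 0.1394
brown: (42 − 34.362)²/34.362 = 58.339044/34.362 = 1.6978
The largest term is for brown: 1.698.

brown, 1.698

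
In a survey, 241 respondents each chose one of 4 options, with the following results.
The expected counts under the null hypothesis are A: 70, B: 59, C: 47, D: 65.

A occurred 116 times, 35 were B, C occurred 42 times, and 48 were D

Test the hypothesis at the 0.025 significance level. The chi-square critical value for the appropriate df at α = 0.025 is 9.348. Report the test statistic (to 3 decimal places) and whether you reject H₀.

44.969; reject

cat         O        E   (O−E)²/E
A         116       70    30.2286
B          35       59     9.7627
C          42       47     0.5319
D          48       65     4.4462
Sum = 44.969
df = 3. Since 44.969 > 9.348, we reject H₀.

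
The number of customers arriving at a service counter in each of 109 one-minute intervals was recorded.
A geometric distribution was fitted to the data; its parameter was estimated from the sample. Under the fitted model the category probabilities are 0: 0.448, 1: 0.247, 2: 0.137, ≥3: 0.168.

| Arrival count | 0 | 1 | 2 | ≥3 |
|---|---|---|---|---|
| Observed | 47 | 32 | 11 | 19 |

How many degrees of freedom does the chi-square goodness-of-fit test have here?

There are k = 4 categories and 1 parameter estimated from the data, so df = 4 − 1 − 1 = 2.

2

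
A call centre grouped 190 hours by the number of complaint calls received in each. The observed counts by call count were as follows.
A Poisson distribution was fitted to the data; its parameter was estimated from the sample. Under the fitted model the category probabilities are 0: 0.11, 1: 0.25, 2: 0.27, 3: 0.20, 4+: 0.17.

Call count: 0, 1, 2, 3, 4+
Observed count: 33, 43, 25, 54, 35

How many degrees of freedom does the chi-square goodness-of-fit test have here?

3

There are k = 5 categories and 1 parameter estimated from the data, so df = 5 − 1 − 1 = 3.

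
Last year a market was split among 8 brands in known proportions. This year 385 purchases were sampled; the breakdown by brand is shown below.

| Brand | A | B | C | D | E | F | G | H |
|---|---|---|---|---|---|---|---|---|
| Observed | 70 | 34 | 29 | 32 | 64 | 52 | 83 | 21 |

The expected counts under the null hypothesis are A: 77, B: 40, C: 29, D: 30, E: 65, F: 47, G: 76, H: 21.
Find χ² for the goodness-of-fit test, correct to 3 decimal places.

cat         O        E   (O−E)²/E
A          70       77     0.6364
B          34       40     0.9000
C          29       29     0.0000
D          32       30     0.1333
E          64       65     0.0154
F          52       47     0.5319
G          83       76     0.6447
H          21       21     0.0000
Sum = 2.862

2.862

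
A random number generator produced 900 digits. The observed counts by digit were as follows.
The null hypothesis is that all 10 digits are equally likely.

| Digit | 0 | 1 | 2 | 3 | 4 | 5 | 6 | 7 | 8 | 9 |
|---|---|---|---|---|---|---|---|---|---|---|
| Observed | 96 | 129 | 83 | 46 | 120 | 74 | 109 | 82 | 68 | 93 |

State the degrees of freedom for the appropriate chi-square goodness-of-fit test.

9

There are k = 10 categories and no parameters were estimated from the data, so df = 10 − 1 = 9.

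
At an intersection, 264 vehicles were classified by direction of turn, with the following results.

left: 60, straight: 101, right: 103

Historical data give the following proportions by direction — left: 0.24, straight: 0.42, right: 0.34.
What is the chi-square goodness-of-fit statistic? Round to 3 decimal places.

Expected counts E_i = n·p_i: 264×0.24 = 63.36, 264×0.42 = 110.88, 264×0.34 = 89.76.
left: (60 − 63.36)²/63.36 = 11.2896/63.36 = 0.1782
straight: (101 − 110.88)²/110.88 = 97.6144/110.88 = 0.8804
right: (103 − 89.76)²/89.76 = 175.2976/89.76 = 1.9530
Sum = 3.012

3.012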